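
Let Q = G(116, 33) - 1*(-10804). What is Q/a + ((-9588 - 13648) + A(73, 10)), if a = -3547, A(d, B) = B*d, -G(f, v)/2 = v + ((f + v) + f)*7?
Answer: -79835810/3547 ≈ -22508.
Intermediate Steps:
G(f, v) = -28*f - 16*v (G(f, v) = -2*(v + ((f + v) + f)*7) = -2*(v + (v + 2*f)*7) = -2*(v + (7*v + 14*f)) = -2*(8*v + 14*f) = -28*f - 16*v)
Q = 7028 (Q = (-28*116 - 16*33) - 1*(-10804) = (-3248 - 528) + 10804 = -3776 + 10804 = 7028)
Q/a + ((-9588 - 13648) + A(73, 10)) = 7028/(-3547) + ((-9588 - 13648) + 10*73) = 7028*(-1/3547) + (-23236 + 730) = -7028/3547 - 22506 = -79835810/3547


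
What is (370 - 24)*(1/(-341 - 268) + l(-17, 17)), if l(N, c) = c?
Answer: 3581792/609 ≈ 5881.4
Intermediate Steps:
(370 - 24)*(1/(-341 - 268) + l(-17, 17)) = (370 - 24)*(1/(-341 - 268) + 17) = 346*(1/(-609) + 17) = 346*(-1/609 + 17) = 346*(10352/609) = 3581792/609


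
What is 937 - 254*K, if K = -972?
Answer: 247825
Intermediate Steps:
937 - 254*K = 937 - 254*(-972) = 937 + 246888 = 247825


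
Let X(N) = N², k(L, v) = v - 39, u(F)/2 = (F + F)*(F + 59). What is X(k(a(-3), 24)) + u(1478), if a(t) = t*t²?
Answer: 9086969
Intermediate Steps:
u(F) = 4*F*(59 + F) (u(F) = 2*((F + F)*(F + 59)) = 2*((2*F)*(59 + F)) = 2*(2*F*(59 + F)) = 4*F*(59 + F))
a(t) = t³
k(L, v) = -39 + v
X(k(a(-3), 24)) + u(1478) = (-39 + 24)² + 4*1478*(59 + 1478) = (-15)² + 4*1478*1537 = 225 + 9086744 = 9086969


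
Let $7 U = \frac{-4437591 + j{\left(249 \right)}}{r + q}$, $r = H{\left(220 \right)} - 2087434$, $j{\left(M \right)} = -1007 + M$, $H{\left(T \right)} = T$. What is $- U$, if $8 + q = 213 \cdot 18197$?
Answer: $\frac{4438349}{12521173} \approx 0.35447$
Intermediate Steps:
$q = 3875953$ ($q = -8 + 213 \cdot 18197 = -8 + 3875961 = 3875953$)
$r = -2087214$ ($r = 220 - 2087434 = -2087214$)
$U = - \frac{4438349}{12521173}$ ($U = \frac{\left(-4437591 + \left(-1007 + 249\right)\right) \frac{1}{-2087214 + 3875953}}{7} = \frac{\left(-4437591 - 758\right) \frac{1}{1788739}}{7} = \frac{\left(-4438349\right) \frac{1}{1788739}}{7} = \frac{1}{7} \left(- \frac{4438349}{1788739}\right) = - \frac{4438349}{12521173} \approx -0.35447$)
$- U = \left(-1\right) \left(- \frac{4438349}{12521173}\right) = \frac{4438349}{12521173}$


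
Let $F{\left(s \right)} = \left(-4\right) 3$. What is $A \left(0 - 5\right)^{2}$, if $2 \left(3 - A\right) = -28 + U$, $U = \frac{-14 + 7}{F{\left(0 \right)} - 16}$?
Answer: $\frac{3375}{8} \approx 421.88$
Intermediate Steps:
$F{\left(s \right)} = -12$
$U = \frac{1}{4}$ ($U = \frac{-14 + 7}{-12 - 16} = - \frac{7}{-28} = \left(-7\right) \left(- \frac{1}{28}\right) = \frac{1}{4} \approx 0.25$)
$A = \frac{135}{8}$ ($A = 3 - \frac{-28 + \frac{1}{4}}{2} = 3 - - \frac{111}{8} = 3 + \frac{111}{8} = \frac{135}{8} \approx 16.875$)
$A \left(0 - 5\right)^{2} = \frac{135 \left(0 - 5\right)^{2}}{8} = \frac{135 \left(-5\right)^{2}}{8} = \frac{135}{8} \cdot 25 = \frac{3375}{8}$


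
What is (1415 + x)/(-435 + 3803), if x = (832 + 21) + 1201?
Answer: 3469/3368 ≈ 1.0300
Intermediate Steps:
x = 2054 (x = 853 + 1201 = 2054)
(1415 + x)/(-435 + 3803) = (1415 + 2054)/(-435 + 3803) = 3469/3368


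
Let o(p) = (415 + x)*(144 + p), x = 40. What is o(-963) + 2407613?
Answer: 2034968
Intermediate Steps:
o(p) = 65520 + 455*p (o(p) = (415 + 40)*(144 + p) = 455*(144 + p) = 65520 + 455*p)
o(-963) + 2407613 = (65520 + 455*(-963)) + 2407613 = (65520 - 438165) + 2407613 = -372645 + 2407613 = 2034968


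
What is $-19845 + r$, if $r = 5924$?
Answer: $-13921$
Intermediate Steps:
$-19845 + r = -19845 + 5924 = -13921$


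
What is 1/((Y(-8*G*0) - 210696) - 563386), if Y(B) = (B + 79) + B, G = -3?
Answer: -1/774003 ≈ -1.2920e-6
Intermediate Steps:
Y(B) = 79 + 2*B (Y(B) = (79 + B) + B = 79 + 2*B)
1/((Y(-8*G*0) - 210696) - 563386) = 1/(((79 + 2*(-8*(-3)*0)) - 210696) - 563386) = 1/(((79 + 2*(24*0)) - 210696) - 563386) = 1/(((79 + 2*0) - 210696) - 563386) = 1/(((79 + 0) - 210696) - 563386) = 1/((79 - 210696) - 563386) = 1/(-210617 - 563386) = 1/(-774003) = -1/774003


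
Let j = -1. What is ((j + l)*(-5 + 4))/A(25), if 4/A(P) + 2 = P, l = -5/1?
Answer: 69/2 ≈ 34.500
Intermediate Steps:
l = -5 (l = -5*1 = -5)
A(P) = 4/(-2 + P)
((j + l)*(-5 + 4))/A(25) = ((-1 - 5)*(-5 + 4))/((4/(-2 + 25))) = (-6*(-1))/((4/23)) = 6/(4*(1/23)) = 6/(4/23) = (23/4)*6 = 69/2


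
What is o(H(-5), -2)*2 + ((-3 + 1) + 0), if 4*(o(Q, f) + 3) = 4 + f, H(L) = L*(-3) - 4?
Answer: -7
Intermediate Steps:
H(L) = -4 - 3*L (H(L) = -3*L - 4 = -4 - 3*L)
o(Q, f) = -2 + f/4 (o(Q, f) = -3 + (4 + f)/4 = -3 + (1 + f/4) = -2 + f/4)
o(H(-5), -2)*2 + ((-3 + 1) + 0) = (-2 + (¼)*(-2))*2 + ((-3 + 1) + 0) = (-2 - ½)*2 + (-2 + 0) = -5/2*2 - 2 = -5 - 2 = -7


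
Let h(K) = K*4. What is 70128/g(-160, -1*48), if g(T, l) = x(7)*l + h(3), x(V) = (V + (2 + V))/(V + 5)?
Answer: -17532/13 ≈ -1348.6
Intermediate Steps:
h(K) = 4*K
x(V) = (2 + 2*V)/(5 + V)
g(T, l) = 12 + 4*l/3 (g(T, l) = (2*(1 + 7)/(5 + 7))*l + 4*3 = (2*8/12)*l + 12 = (2*(1/12)*8)*l + 12 = 4*l/3 + 12 = 12 + 4*l/3)
70128/g(-160, -1*48) = 70128/(12 + 4*(-1*48)/3) = 70128/(12 + (4/3)*(-48)) = 70128/(12 - 64) = 70128/(-52) = 70128*(-1/52) = -17532/13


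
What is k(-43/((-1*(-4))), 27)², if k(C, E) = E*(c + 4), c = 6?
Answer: 72900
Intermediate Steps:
k(C, E) = 10*E (k(C, E) = E*(6 + 4) = E*10 = 10*E)
k(-43/((-1*(-4))), 27)² = (10*27)² = 270² = 72900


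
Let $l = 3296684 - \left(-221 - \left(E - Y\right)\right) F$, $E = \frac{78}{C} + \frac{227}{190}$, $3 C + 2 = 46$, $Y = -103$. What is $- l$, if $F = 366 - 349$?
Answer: $- \frac{3450906342}{1045} \approx -3.3023 \cdot 10^{6}$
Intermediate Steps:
$F = 17$
$C = \frac{44}{3}$ ($C = - \frac{2}{3} + \frac{1}{3} \cdot 46 = - \frac{2}{3} + \frac{46}{3} = \frac{44}{3} \approx 14.667$)
$E = \frac{6806}{1045}$ ($E = \frac{78}{\frac{44}{3}} + \frac{227}{190} = 78 \cdot \frac{3}{44} + 227 \cdot \frac{1}{190} = \frac{117}{22} + \frac{227}{190} = \frac{6806}{1045} \approx 6.5129$)
$l = \frac{3450906342}{1045}$ ($l = 3296684 - \left(-221 - \frac{114441}{1045}\right) 17 = 3296684 - \left(- \frac{345386}{1045}\right) 17 = 3296684 - - \frac{5871562}{1045} = 3296684 + \frac{5871562}{1045} = \frac{3450906342}{1045} \approx 3.3023 \cdot 10^{6}$)
$- l = \left(-1\right) \frac{3450906342}{1045} = - \frac{3450906342}{1045}$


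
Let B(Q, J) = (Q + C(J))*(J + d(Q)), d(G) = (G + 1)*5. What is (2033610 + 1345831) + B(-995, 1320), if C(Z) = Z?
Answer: 2193191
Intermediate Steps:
d(G) = 5 + 5*G (d(G) = (1 + G)*5 = 5 + 5*G)
B(Q, J) = (J + Q)*(5 + J + 5*Q) (B(Q, J) = (Q + J)*(J + (5 + 5*Q)) = (J + Q)*(5 + J + 5*Q))
(2033610 + 1345831) + B(-995, 1320) = (2033610 + 1345831) + (1320² + 1320*(-995) + 5*1320*(1 - 995) + 5*(-995)*(1 - 995)) = 3379441 + (1742400 - 1313400 + 5*1320*(-994) + 5*(-995)*(-994)) = 3379441 + (1742400 - 1313400 - 6560400 + 4945150) = 3379441 - 1186250 = 2193191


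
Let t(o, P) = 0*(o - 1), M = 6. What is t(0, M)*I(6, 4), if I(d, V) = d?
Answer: 0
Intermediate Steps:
t(o, P) = 0 (t(o, P) = 0*(-1 + o) = 0)
t(0, M)*I(6, 4) = 0*6 = 0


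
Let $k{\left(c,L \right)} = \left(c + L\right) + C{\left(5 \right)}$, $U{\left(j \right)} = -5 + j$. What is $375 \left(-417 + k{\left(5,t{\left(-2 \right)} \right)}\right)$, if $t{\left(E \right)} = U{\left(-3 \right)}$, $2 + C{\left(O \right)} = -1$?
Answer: $-158625$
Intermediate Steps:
$C{\left(O \right)} = -3$ ($C{\left(O \right)} = -2 - 1 = -3$)
$t{\left(E \right)} = -8$ ($t{\left(E \right)} = -5 - 3 = -8$)
$k{\left(c,L \right)} = -3 + L + c$ ($k{\left(c,L \right)} = \left(c + L\right) - 3 = \left(L + c\right) - 3 = -3 + L + c$)
$375 \left(-417 + k{\left(5,t{\left(-2 \right)} \right)}\right) = 375 \left(-417 - 6\right) = 375 \left(-423\right) = -158625$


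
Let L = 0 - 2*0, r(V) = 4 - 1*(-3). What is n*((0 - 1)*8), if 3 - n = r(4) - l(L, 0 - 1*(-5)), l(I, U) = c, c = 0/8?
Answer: 32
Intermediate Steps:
r(V) = 7 (r(V) = 4 + 3 = 7)
L = 0 (L = 0 + 0 = 0)
c = 0 (c = 0*(1/8) = 0)
l(I, U) = 0
n = -4 (n = 3 - (7 - 1*0) = 3 - (7 + 0) = 3 - 1*7 = 3 - 7 = -4)
n*((0 - 1)*8) = -4*(0 - 1)*8 = -(-4)*8 = -4*(-8) = 32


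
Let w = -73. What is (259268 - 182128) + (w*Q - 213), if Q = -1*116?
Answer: 85395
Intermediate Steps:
Q = -116
(259268 - 182128) + (w*Q - 213) = (259268 - 182128) + (-73*(-116) - 213) = 77140 + (8468 - 213) = 77140 + 8255 = 85395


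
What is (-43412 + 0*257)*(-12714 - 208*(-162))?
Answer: -910870584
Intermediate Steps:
(-43412 + 0*257)*(-12714 - 208*(-162)) = (-43412 + 0)*(-12714 + 33696) = -43412*20982 = -910870584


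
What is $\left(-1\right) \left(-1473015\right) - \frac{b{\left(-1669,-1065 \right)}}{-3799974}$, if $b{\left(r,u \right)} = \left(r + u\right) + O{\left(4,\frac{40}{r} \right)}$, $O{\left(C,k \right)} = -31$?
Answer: $\frac{5597418698845}{3799974} \approx 1.473 \cdot 10^{6}$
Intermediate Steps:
$b{\left(r,u \right)} = -31 + r + u$ ($b{\left(r,u \right)} = \left(r + u\right) - 31 = -31 + r + u$)
$\left(-1\right) \left(-1473015\right) - \frac{b{\left(-1669,-1065 \right)}}{-3799974} = \left(-1\right) \left(-1473015\right) - \frac{-31 - 1669 - 1065}{-3799974} = 1473015 - \left(-2765\right) \left(- \frac{1}{3799974}\right) = 1473015 - \frac{2765}{3799974} = \frac{5597418698845}{3799974}$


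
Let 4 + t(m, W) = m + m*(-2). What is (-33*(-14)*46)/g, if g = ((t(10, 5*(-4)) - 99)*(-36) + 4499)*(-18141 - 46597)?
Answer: -10626/277305223 ≈ -3.8319e-5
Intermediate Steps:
t(m, W) = -4 - m (t(m, W) = -4 + (m + m*(-2)) = -4 + (m - 2*m) = -4 - m)
g = -554610446 (g = (((-4 - 1*10) - 99)*(-36) + 4499)*(-18141 - 46597) = (((-4 - 10) - 99)*(-36) + 4499)*(-64738) = ((-14 - 99)*(-36) + 4499)*(-64738) = (-113*(-36) + 4499)*(-64738) = (4068 + 4499)*(-64738) = 8567*(-64738) = -554610446)
(-33*(-14)*46)/g = (-33*(-14)*46)/(-554610446) = (462*46)*(-1/554610446) = 21252*(-1/554610446) = -10626/277305223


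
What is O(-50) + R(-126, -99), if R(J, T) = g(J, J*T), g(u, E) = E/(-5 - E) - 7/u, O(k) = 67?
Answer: 14837621/224622 ≈ 66.056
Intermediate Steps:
g(u, E) = -7/u + E/(-5 - E)
R(J, T) = (-35 - T*J**2 - 7*J*T)/(J*(5 + J*T)) (R(J, T) = (-35 - 7*J*T - J*T*J)/(J*(5 + J*T)) = (-35 - 7*J*T - T*J**2)/(J*(5 + J*T)) = (-35 - T*J**2 - 7*J*T)/(J*(5 + J*T)))
O(-50) + R(-126, -99) = 67 + (-35 - 1*(-99)*(-126)**2 - 7*(-126)*(-99))/((-126)*(5 - 126*(-99))) = 67 - (-35 - 1*(-99)*15876 - 87318)/(126*(5 + 12474)) = 67 - 1/126*(-35 + 1571724 - 87318)/12479 = 67 - 1/126*1/12479*1484371 = 67 - 212053/224622 = 14837621/224622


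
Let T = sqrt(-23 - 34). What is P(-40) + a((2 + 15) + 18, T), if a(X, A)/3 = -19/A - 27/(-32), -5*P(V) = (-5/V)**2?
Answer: 809/320 + I*sqrt(57) ≈ 2.5281 + 7.5498*I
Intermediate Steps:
P(V) = -5/V**2 (P(V) = -25/V**2/5 = -5/V**2)
T = I*sqrt(57) (T = sqrt(-57) = I*sqrt(57) ≈ 7.5498*I)
a(X, A) = 81/32 - 57/A (a(X, A) = 3*(-19/A - 27/(-32)) = 3*(-19/A - 27*(-1/32)) = 3*(-19/A + 27/32) = 3*(27/32 - 19/A) = 81/32 - 57/A)
P(-40) + a((2 + 15) + 18, T) = -5/(-40)**2 + (81/32 - 57*(-I*sqrt(57)/57)) = -5*1/1600 + (81/32 - (-1)*I*sqrt(57)) = -1/320 + (81/32 + I*sqrt(57)) = 809/320 + I*sqrt(57)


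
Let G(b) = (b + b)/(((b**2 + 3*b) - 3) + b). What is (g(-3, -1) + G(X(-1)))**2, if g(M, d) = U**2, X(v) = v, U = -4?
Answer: 2401/9 ≈ 266.78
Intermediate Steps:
G(b) = 2*b/(-3 + b**2 + 4*b) (G(b) = (2*b)/((-3 + b**2 + 3*b) + b) = (2*b)/(-3 + b**2 + 4*b) = 2*b/(-3 + b**2 + 4*b))
g(M, d) = 16 (g(M, d) = (-4)**2 = 16)
(g(-3, -1) + G(X(-1)))**2 = (16 + 2*(-1)/(-3 + (-1)**2 + 4*(-1)))**2 = (16 + 2*(-1)/(-3 + 1 - 4))**2 = (16 + 2*(-1)/(-6))**2 = (16 + 2*(-1)*(-1/6))**2 = (16 + 1/3)**2 = (49/3)**2 = 2401/9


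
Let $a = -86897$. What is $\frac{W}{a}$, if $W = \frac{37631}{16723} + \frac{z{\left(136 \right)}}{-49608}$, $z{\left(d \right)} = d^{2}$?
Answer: $- \frac{194686255}{9011160070731} \approx -2.1605 \cdot 10^{-5}$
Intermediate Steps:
$W = \frac{194686255}{103699323}$ ($W = \frac{37631}{16723} + \frac{136^{2}}{-49608} = 37631 \cdot \frac{1}{16723} + 18496 \left(- \frac{1}{49608}\right) = \frac{37631}{16723} - \frac{2312}{6201} = \frac{194686255}{103699323} \approx 1.8774$)
$\frac{W}{a} = \frac{194686255}{103699323 \left(-86897\right)} = \frac{194686255}{103699323} \left(- \frac{1}{86897}\right) = - \frac{194686255}{9011160070731}$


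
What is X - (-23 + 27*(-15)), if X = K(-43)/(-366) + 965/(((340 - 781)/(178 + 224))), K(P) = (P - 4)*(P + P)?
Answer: -1383021/2989 ≈ -462.70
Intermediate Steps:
K(P) = 2*P*(-4 + P) (K(P) = (-4 + P)*(2*P) = 2*P*(-4 + P))
X = -2662313/2989 (X = (2*(-43)*(-4 - 43))/(-366) + 965/(((340 - 781)/(178 + 224))) = (2*(-43)*(-47))*(-1/366) + 965/((-441/402)) = 4042*(-1/366) + 965/((-441*1/402)) = -2021/183 + 965/(-147/134) = -2021/183 + 965*(-134/147) = -2021/183 - 129310/147 = -2662313/2989 ≈ -890.70)
X - (-23 + 27*(-15)) = -2662313/2989 - (-23 + 27*(-15)) = -2662313/2989 - (-23 - 405) = -2662313/2989 - 1*(-428) = -2662313/2989 + 428 = -1383021/2989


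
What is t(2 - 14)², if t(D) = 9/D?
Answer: 9/16 ≈ 0.56250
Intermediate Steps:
t(2 - 14)² = (9/(2 - 14))² = (9/(-12))² = (9*(-1/12))² = (-¾)² = 9/16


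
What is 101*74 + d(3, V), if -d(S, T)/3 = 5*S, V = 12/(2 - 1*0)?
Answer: 7429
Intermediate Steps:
V = 6 (V = 12/(2 + 0) = 12/2 = 12*(1/2) = 6)
d(S, T) = -15*S
101*74 + d(3, V) = 101*74 - 15*3 = 7474 - 45 = 7429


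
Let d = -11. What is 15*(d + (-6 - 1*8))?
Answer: -375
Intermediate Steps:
15*(d + (-6 - 1*8)) = 15*(-11 + (-6 - 1*8)) = 15*(-11 + (-6 - 8)) = 15*(-11 - 14) = 15*(-25) = -375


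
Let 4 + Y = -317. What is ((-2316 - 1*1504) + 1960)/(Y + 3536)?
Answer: -372/643 ≈ -0.57854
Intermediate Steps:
Y = -321 (Y = -4 - 317 = -321)
((-2316 - 1*1504) + 1960)/(Y + 3536) = ((-2316 - 1*1504) + 1960)/(-321 + 3536) = ((-2316 - 1504) + 1960)/3215 = (-3820 + 1960)*(1/3215) = -1860*1/3215 = -372/643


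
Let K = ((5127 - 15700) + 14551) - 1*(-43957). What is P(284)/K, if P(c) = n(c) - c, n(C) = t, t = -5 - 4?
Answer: -293/47935 ≈ -0.0061124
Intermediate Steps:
t = -9
n(C) = -9
P(c) = -9 - c
K = 47935 (K = (-10573 + 14551) + 43957 = 3978 + 43957 = 47935)
P(284)/K = (-9 - 1*284)/47935 = (-9 - 284)*(1/47935) = -293*1/47935 = -293/47935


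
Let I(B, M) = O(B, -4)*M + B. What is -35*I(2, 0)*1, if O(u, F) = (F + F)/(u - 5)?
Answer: -70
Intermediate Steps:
O(u, F) = 2*F/(-5 + u) (O(u, F) = (2*F)/(-5 + u) = 2*F/(-5 + u))
I(B, M) = B - 8*M/(-5 + B) (I(B, M) = (2*(-4)/(-5 + B))*M + B = (-8/(-5 + B))*M + B = -8*M/(-5 + B) + B = B - 8*M/(-5 + B))
-35*I(2, 0)*1 = -35*(-8*0 + 2*(-5 + 2))/(-5 + 2)*1 = -35*(0 + 2*(-3))/(-3)*1 = -(-35)*(0 - 6)/3*1 = -(-35)*(-6)/3*1 = -35*2*1 = -70*1 = -70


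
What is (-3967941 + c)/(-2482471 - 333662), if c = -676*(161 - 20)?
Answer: 1354419/938711 ≈ 1.4429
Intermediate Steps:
c = -95316 (c = -676*141 = -95316)
(-3967941 + c)/(-2482471 - 333662) = (-3967941 - 95316)/(-2482471 - 333662) = -4063257/(-2816133) = -4063257*(-1/2816133) = 1354419/938711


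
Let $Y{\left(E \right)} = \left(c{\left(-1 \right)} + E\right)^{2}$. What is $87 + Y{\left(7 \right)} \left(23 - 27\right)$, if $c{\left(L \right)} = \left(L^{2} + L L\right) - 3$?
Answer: $-57$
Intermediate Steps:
$c{\left(L \right)} = -3 + 2 L^{2}$ ($c{\left(L \right)} = \left(L^{2} + L^{2}\right) - 3 = 2 L^{2} - 3 = -3 + 2 L^{2}$)
$Y{\left(E \right)} = \left(-1 + E\right)^{2}$ ($Y{\left(E \right)} = \left(\left(-3 + 2 \left(-1\right)^{2}\right) + E\right)^{2} = \left(\left(-3 + 2 \cdot 1\right) + E\right)^{2} = \left(\left(-3 + 2\right) + E\right)^{2} = \left(-1 + E\right)^{2}$)
$87 + Y{\left(7 \right)} \left(23 - 27\right) = 87 + \left(-1 + 7\right)^{2} \left(23 - 27\right) = 87 + 6^{2} \left(23 - 27\right) = 87 + 36 \left(-4\right) = 87 - 144 = -57$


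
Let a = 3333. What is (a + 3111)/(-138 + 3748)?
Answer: 3222/1805 ≈ 1.7850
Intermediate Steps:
(a + 3111)/(-138 + 3748) = (3333 + 3111)/(-138 + 3748) = 6444/3610 = 6444*(1/3610) = 3222/1805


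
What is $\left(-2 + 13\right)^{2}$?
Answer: $121$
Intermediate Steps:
$\left(-2 + 13\right)^{2} = 11^{2} = 121$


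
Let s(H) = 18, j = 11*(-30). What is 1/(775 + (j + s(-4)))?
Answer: 1/463 ≈ 0.0021598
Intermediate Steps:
j = -330
1/(775 + (j + s(-4))) = 1/(775 + (-330 + 18)) = 1/(775 - 312) = 1/463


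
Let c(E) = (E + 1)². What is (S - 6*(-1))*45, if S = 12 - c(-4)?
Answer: 405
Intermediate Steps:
c(E) = (1 + E)²
S = 3 (S = 12 - (1 - 4)² = 12 - 1*(-3)² = 12 - 1*9 = 12 - 9 = 3)
(S - 6*(-1))*45 = (3 - 6*(-1))*45 = (3 + 6)*45 = 9*45 = 405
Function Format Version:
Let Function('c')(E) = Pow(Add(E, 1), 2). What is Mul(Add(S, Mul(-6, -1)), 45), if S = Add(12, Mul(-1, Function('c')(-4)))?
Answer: 405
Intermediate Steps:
Function('c')(E) = Pow(Add(1, E), 2)
S = 3 (S = Add(12, Mul(-1, Pow(Add(1, -4), 2))) = Add(12, Mul(-1, Pow(-3, 2))) = Add(12, Mul(-1, 9)) = Add(12, -9) = 3)
Mul(Add(S, Mul(-6, -1)), 45) = Mul(Add(3, Mul(-6, -1)), 45) = Mul(Add(3, 6), 45) = Mul(9, 45) = 405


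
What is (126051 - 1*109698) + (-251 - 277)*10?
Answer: 11073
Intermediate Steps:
(126051 - 1*109698) + (-251 - 277)*10 = (126051 - 109698) - 528*10 = 16353 - 5280 = 11073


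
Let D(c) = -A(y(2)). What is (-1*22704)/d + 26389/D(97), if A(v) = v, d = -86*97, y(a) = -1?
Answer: 2559997/97 ≈ 26392.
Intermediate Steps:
d = -8342
D(c) = 1 (D(c) = -1*(-1) = 1)
(-1*22704)/d + 26389/D(97) = -1*22704/(-8342) + 26389/1 = -22704*(-1/8342) + 26389*1 = 264/97 + 26389 = 2559997/97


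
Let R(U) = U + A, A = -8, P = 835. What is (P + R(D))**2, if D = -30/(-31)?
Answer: 658794889/961 ≈ 6.8553e+5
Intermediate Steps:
D = 30/31 (D = -30*(-1/31) = 30/31 ≈ 0.96774)
R(U) = -8 + U (R(U) = U - 8 = -8 + U)
(P + R(D))**2 = (835 + (-8 + 30/31))**2 = (835 - 218/31)**2 = (25667/31)**2 = 658794889/961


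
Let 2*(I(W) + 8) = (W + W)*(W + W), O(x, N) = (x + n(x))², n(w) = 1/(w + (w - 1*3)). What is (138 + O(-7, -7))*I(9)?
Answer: 8359428/289 ≈ 28925.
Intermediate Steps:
n(w) = 1/(-3 + 2*w) (n(w) = 1/(w + (w - 3)) = 1/(w + (-3 + w)) = 1/(-3 + 2*w))
O(x, N) = (x + 1/(-3 + 2*x))²
I(W) = -8 + 2*W² (I(W) = -8 + ((W + W)*(W + W))/2 = -8 + ((2*W)*(2*W))/2 = -8 + (4*W²)/2 = -8 + 2*W²)
(138 + O(-7, -7))*I(9) = (138 + (-7 + 1/(-3 + 2*(-7)))²)*(-8 + 2*9²) = (138 + (-7 + 1/(-3 - 14))²)*(-8 + 2*81) = (138 + (-7 + 1/(-17))²)*(-8 + 162) = (138 + (-7 - 1/17)²)*154 = (138 + (-120/17)²)*154 = (138 + 14400/289)*154 = (54282/289)*154 = 8359428/289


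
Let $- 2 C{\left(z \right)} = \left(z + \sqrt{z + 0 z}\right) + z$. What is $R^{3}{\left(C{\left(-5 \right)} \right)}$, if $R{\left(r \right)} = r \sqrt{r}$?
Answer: $\frac{\sqrt{2} \left(10 - i \sqrt{5}\right)^{\frac{9}{2}}}{32} \approx 855.86 - 1303.9 i$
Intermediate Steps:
$C{\left(z \right)} = - z - \frac{\sqrt{z}}{2}$ ($C{\left(z \right)} = - \frac{\left(z + \sqrt{z + 0 z}\right) + z}{2} = - \frac{\left(z + \sqrt{z + 0}\right) + z}{2} = - \frac{\left(z + \sqrt{z}\right) + z}{2} = - \frac{\sqrt{z} + 2 z}{2} = - z - \frac{\sqrt{z}}{2}$)
$R{\left(r \right)} = r^{\frac{3}{2}}$
$R^{3}{\left(C{\left(-5 \right)} \right)} = \left(\left(\left(-1\right) \left(-5\right) - \frac{\sqrt{-5}}{2}\right)^{\frac{3}{2}}\right)^{3} = \left(\left(5 - \frac{i \sqrt{5}}{2}\right)^{\frac{3}{2}}\right)^{3} = \left(5 - \frac{i \sqrt{5}}{2}\right)^{\frac{9}{2}}$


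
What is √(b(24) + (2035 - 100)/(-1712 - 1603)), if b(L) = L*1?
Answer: 15*√5083/221 ≈ 4.8390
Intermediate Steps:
b(L) = L
√(b(24) + (2035 - 100)/(-1712 - 1603)) = √(24 + (2035 - 100)/(-1712 - 1603)) = √(24 + 1935/(-3315)) = √(24 + 1935*(-1/3315)) = √(24 - 129/221) = √(5175/221) = 15*√5083/221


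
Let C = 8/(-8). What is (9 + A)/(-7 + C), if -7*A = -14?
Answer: -11/8 ≈ -1.3750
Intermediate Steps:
A = 2 (A = -⅐*(-14) = 2)
C = -1 (C = 8*(-⅛) = -1)
(9 + A)/(-7 + C) = (9 + 2)/(-7 - 1) = 11/(-8) = -⅛*11 = -11/8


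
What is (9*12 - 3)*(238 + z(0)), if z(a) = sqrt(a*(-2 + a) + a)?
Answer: 24990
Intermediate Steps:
z(a) = sqrt(a + a*(-2 + a))
(9*12 - 3)*(238 + z(0)) = (9*12 - 3)*(238 + sqrt(0*(-1 + 0))) = (108 - 3)*(238 + sqrt(0*(-1))) = 105*(238 + sqrt(0)) = 105*(238 + 0) = 105*238 = 24990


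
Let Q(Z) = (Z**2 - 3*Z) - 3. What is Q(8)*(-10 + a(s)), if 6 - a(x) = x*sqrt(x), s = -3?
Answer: -148 + 111*I*sqrt(3) ≈ -148.0 + 192.26*I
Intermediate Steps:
Q(Z) = -3 + Z**2 - 3*Z
a(x) = 6 - x**(3/2) (a(x) = 6 - x*sqrt(x) = 6 - x**(3/2))
Q(8)*(-10 + a(s)) = (-3 + 8**2 - 3*8)*(-10 + (6 - (-3)**(3/2))) = (-3 + 64 - 24)*(-10 + (6 - (-3)*I*sqrt(3))) = 37*(-10 + (6 + 3*I*sqrt(3))) = 37*(-4 + 3*I*sqrt(3)) = -148 + 111*I*sqrt(3)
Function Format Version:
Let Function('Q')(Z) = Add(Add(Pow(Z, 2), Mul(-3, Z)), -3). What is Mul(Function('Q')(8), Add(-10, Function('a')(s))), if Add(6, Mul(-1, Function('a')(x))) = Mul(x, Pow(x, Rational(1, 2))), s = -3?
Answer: Add(-148, Mul(111, I, Pow(3, Rational(1, 2)))) ≈ Add(-148.00, Mul(192.26, I))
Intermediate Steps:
Function('Q')(Z) = Add(-3, Pow(Z, 2), Mul(-3, Z))
Function('a')(x) = Add(6, Mul(-1, Pow(x, Rational(3, 2)))) (Function('a')(x) = Add(6, Mul(-1, Mul(x, Pow(x, Rational(1, 2))))) = Add(6, Mul(-1, Pow(x, Rational(3, 2)))))
Mul(Function('Q')(8), Add(-10, Function('a')(s))) = Mul(Add(-3, Pow(8, 2), Mul(-3, 8)), Add(-10, Add(6, Mul(-1, Pow(-3, Rational(3, 2)))))) = Mul(Add(-3, 64, -24), Add(-10, Add(6, Mul(-1, Mul(-3, I, Pow(3, Rational(1, 2))))))) = Mul(37, Add(-10, Add(6, Mul(3, I, Pow(3, Rational(1, 2)))))) = Mul(37, Add(-4, Mul(3, I, Pow(3, Rational(1, 2))))) = Add(-148, Mul(111, I, Pow(3, Rational(1, 2))))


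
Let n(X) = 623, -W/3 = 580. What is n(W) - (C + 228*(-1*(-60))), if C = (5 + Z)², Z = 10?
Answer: -13282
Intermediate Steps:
W = -1740 (W = -3*580 = -1740)
C = 225 (C = (5 + 10)² = 15² = 225)
n(W) - (C + 228*(-1*(-60))) = 623 - (225 + 228*(-1*(-60))) = 623 - (225 + 228*60) = 623 - (225 + 13680) = 623 - 1*13905 = 623 - 13905 = -13282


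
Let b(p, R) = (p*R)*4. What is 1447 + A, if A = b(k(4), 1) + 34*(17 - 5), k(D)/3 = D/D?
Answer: 1867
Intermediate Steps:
k(D) = 3 (k(D) = 3*(D/D) = 3*1 = 3)
b(p, R) = 4*R*p (b(p, R) = (R*p)*4 = 4*R*p)
A = 420 (A = 4*1*3 + 34*(17 - 5) = 12 + 34*12 = 12 + 408 = 420)
1447 + A = 1447 + 420 = 1867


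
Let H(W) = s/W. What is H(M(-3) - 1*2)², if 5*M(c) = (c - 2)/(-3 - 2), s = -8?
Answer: 1600/81 ≈ 19.753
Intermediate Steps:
M(c) = 2/25 - c/25 (M(c) = ((c - 2)/(-3 - 2))/5 = ((-2 + c)/(-5))/5 = ((-2 + c)*(-⅕))/5 = (⅖ - c/5)/5 = 2/25 - c/25)
H(W) = -8/W
H(M(-3) - 1*2)² = (-8/((2/25 - 1/25*(-3)) - 1*2))² = (-8/((2/25 + 3/25) - 2))² = (-8/(⅕ - 2))² = (-8/(-9/5))² = (-8*(-5/9))² = (40/9)² = 1600/81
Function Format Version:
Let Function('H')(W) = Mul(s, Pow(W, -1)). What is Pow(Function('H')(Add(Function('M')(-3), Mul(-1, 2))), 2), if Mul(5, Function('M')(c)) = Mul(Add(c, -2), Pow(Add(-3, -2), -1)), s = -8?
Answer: Rational(1600, 81) ≈ 19.753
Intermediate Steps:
Function('M')(c) = Add(Rational(2, 25), Mul(Rational(-1, 25), c)) (Function('M')(c) = Mul(Rational(1, 5), Mul(Add(c, -2), Pow(Add(-3, -2), -1))) = Mul(Rational(1, 5), Mul(Add(-2, c), Pow(-5, -1))) = Mul(Rational(1, 5), Mul(Add(-2, c), Rational(-1, 5))) = Mul(Rational(1, 5), Add(Rational(2, 5), Mul(Rational(-1, 5), c))) = Add(Rational(2, 25), Mul(Rational(-1, 25), c)))
Function('H')(W) = Mul(-8, Pow(W, -1))
Pow(Function('H')(Add(Function('M')(-3), Mul(-1, 2))), 2) = Pow(Mul(-8, Pow(Add(Add(Rational(2, 25), Mul(Rational(-1, 25), -3)), Mul(-1, 2)), -1)), 2) = Pow(Mul(-8, Pow(Add(Add(Rational(2, 25), Rational(3, 25)), -2), -1)), 2) = Pow(Mul(-8, Pow(Add(Rational(1, 5), -2), -1)), 2) = Pow(Mul(-8, Pow(Rational(-9, 5), -1)), 2) = Pow(Mul(-8, Rational(-5, 9)), 2) = Pow(Rational(40, 9), 2) = Rational(1600, 81)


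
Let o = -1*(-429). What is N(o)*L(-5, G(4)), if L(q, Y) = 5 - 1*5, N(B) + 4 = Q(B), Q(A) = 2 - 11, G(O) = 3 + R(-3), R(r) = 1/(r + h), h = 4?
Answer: 0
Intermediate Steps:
R(r) = 1/(4 + r) (R(r) = 1/(r + 4) = 1/(4 + r))
G(O) = 4 (G(O) = 3 + 1/(4 - 3) = 3 + 1/1 = 3 + 1 = 4)
o = 429
Q(A) = -9
N(B) = -13 (N(B) = -4 - 9 = -13)
L(q, Y) = 0 (L(q, Y) = 5 - 5 = 0)
N(o)*L(-5, G(4)) = -13*0 = 0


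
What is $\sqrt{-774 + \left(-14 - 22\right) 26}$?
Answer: $3 i \sqrt{190} \approx 41.352 i$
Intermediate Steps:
$\sqrt{-774 + \left(-14 - 22\right) 26} = \sqrt{-774 - 936} = \sqrt{-1710} = 3 i \sqrt{190}$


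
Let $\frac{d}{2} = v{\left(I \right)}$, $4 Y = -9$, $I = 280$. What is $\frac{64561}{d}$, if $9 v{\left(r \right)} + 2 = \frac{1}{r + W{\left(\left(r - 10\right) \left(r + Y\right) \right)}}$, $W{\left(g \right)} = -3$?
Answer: $- \frac{22992939}{158} \approx -1.4553 \cdot 10^{5}$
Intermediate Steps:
$Y = - \frac{9}{4}$ ($Y = \frac{1}{4} \left(-9\right) = - \frac{9}{4} \approx -2.25$)
$v{\left(r \right)} = - \frac{2}{9} + \frac{1}{9 \left(-3 + r\right)}$ ($v{\left(r \right)} = - \frac{2}{9} + \frac{1}{9 \left(r - 3\right)} = - \frac{2}{9} + \frac{1}{9 \left(-3 + r\right)}$)
$d = - \frac{1106}{2493}$ ($d = 2 \frac{7 - 560}{9 \left(-3 + 280\right)} = 2 \frac{7 - 560}{9 \cdot 277} = 2 \cdot \frac{1}{9} \cdot \frac{1}{277} \left(-553\right) = 2 \left(- \frac{553}{2493}\right) = - \frac{1106}{2493} \approx -0.44364$)
$\frac{64561}{d} = \frac{64561}{- \frac{1106}{2493}} = 64561 \left(- \frac{2493}{1106}\right) = - \frac{22992939}{158}$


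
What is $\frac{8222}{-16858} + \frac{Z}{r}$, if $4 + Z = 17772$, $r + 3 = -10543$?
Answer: $- \frac{96560539}{44446117} \approx -2.1725$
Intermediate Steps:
$r = -10546$ ($r = -3 - 10543 = -10546$)
$Z = 17768$ ($Z = -4 + 17772 = 17768$)
$\frac{8222}{-16858} + \frac{Z}{r} = \frac{8222}{-16858} + \frac{17768}{-10546} = 8222 \left(- \frac{1}{16858}\right) + 17768 \left(- \frac{1}{10546}\right) = - \frac{4111}{8429} - \frac{8884}{5273} = - \frac{96560539}{44446117}$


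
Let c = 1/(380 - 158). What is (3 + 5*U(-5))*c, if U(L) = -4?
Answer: -17/222 ≈ -0.076577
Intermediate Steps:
c = 1/222 ≈ 0.0045045
(3 + 5*U(-5))*c = (3 + 5*(-4))*(1/222) = (3 - 20)*(1/222) = -17*1/222 = -17/222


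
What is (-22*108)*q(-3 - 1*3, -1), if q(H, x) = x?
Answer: 2376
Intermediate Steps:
(-22*108)*q(-3 - 1*3, -1) = -22*108*(-1) = -2376*(-1) = 2376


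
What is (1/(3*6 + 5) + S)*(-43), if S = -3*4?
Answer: 11825/23 ≈ 514.13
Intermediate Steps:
S = -12
(1/(3*6 + 5) + S)*(-43) = (1/(3*6 + 5) - 12)*(-43) = (1/(18 + 5) - 12)*(-43) = (1/23 - 12)*(-43) = -275/23*(-43) = 11825/23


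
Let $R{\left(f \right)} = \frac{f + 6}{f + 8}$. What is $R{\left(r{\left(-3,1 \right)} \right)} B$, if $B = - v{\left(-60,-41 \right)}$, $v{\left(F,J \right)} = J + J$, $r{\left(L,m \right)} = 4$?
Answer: $\frac{205}{3} \approx 68.333$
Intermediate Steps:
$v{\left(F,J \right)} = 2 J$
$R{\left(f \right)} = \frac{6 + f}{8 + f}$
$B = 82$ ($B = - 2 \left(-41\right) = \left(-1\right) \left(-82\right) = 82$)
$R{\left(r{\left(-3,1 \right)} \right)} B = \frac{6 + 4}{8 + 4} \cdot 82 = \frac{1}{12} \cdot 10 \cdot 82 = \frac{5}{6} \cdot 82 = \frac{205}{3}$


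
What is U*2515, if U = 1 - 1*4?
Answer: -7545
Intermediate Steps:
U = -3 (U = 1 - 4 = -3)
U*2515 = -3*2515 = -7545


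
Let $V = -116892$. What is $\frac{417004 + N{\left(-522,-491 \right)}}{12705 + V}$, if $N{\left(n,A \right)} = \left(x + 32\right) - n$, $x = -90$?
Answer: $- \frac{139156}{34729} \approx -4.0069$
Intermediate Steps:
$N{\left(n,A \right)} = -58 - n$ ($N{\left(n,A \right)} = \left(-90 + 32\right) - n = -58 - n$)
$\frac{417004 + N{\left(-522,-491 \right)}}{12705 + V} = \frac{417004 - -464}{12705 - 116892} = \frac{417004 + \left(-58 + 522\right)}{-104187} = \left(417004 + 464\right) \left(- \frac{1}{104187}\right) = 417468 \left(- \frac{1}{104187}\right) = - \frac{139156}{34729}$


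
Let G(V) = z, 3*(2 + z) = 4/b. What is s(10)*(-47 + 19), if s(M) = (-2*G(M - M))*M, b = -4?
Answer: -3920/3 ≈ -1306.7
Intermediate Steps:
z = -7/3 (z = -2 + (4/(-4))/3 = -2 + (4*(-¼))/3 = -2 + (⅓)*(-1) = -2 - ⅓ = -7/3 ≈ -2.3333)
G(V) = -7/3
s(M) = 14*M/3 (s(M) = (-2*(-7/3))*M = 14*M/3)
s(10)*(-47 + 19) = ((14/3)*10)*(-47 + 19) = (140/3)*(-28) = -3920/3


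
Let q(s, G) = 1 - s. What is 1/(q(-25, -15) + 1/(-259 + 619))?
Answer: 360/9361 ≈ 0.038457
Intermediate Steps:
1/(q(-25, -15) + 1/(-259 + 619)) = 1/((1 - 1*(-25)) + 1/(-259 + 619)) = 1/((1 + 25) + 1/360) = 1/(26 + 1/360) = 1/(9361/360) = 360/9361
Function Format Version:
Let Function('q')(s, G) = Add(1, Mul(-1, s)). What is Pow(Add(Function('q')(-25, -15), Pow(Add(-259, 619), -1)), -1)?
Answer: Rational(360, 9361) ≈ 0.038457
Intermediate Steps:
Pow(Add(Function('q')(-25, -15), Pow(Add(-259, 619), -1)), -1) = Pow(Add(Add(1, Mul(-1, -25)), Pow(Add(-259, 619), -1)), -1) = Pow(Add(Add(1, 25), Pow(360, -1)), -1) = Pow(Add(26, Rational(1, 360)), -1) = Pow(Rational(9361, 360), -1) = Rational(360, 9361)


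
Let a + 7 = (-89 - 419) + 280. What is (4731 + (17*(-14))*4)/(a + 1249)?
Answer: 3779/1014 ≈ 3.7268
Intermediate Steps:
a = -235 (a = -7 + ((-89 - 419) + 280) = -7 + (-508 + 280) = -7 - 228 = -235)
(4731 + (17*(-14))*4)/(a + 1249) = (4731 + (17*(-14))*4)/(-235 + 1249) = (4731 - 238*4)/1014 = (4731 - 952)*(1/1014) = 3779*(1/1014) = 3779/1014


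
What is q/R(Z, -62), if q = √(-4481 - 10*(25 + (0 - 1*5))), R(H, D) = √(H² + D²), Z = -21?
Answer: I*√20058085/4285 ≈ 1.0452*I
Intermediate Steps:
R(H, D) = √(D² + H²)
q = I*√4681 (q = √(-4481 - 10*(25 + (0 - 5))) = √(-4481 - 10*(25 - 5)) = √(-4481 - 10*20) = √(-4481 - 200) = √(-4681) = I*√4681 ≈ 68.418*I)
q/R(Z, -62) = (I*√4681)/(√((-62)² + (-21)²)) = (I*√4681)/(√(3844 + 441)) = (I*√4681)/(√4285) = (I*√4681)*(√4285/4285) = I*√20058085/4285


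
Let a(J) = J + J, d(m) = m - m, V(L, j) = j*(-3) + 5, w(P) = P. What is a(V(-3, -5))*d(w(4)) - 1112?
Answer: -1112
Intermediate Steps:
V(L, j) = 5 - 3*j (V(L, j) = -3*j + 5 = 5 - 3*j)
d(m) = 0
a(J) = 2*J
a(V(-3, -5))*d(w(4)) - 1112 = (2*(5 - 3*(-5)))*0 - 1112 = (2*(5 + 15))*0 - 1112 = (2*20)*0 - 1112 = 40*0 - 1112 = 0 - 1112 = -1112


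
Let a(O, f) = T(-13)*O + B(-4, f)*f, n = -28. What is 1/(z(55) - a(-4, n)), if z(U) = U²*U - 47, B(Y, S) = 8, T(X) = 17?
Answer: 1/166620 ≈ 6.0017e-6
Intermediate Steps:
a(O, f) = 8*f + 17*O (a(O, f) = 17*O + 8*f = 8*f + 17*O)
z(U) = -47 + U³ (z(U) = U³ - 47 = -47 + U³)
1/(z(55) - a(-4, n)) = 1/((-47 + 55³) - (8*(-28) + 17*(-4))) = 1/((-47 + 166375) - (-224 - 68)) = 1/(166328 - 1*(-292)) = 1/(166328 + 292) = 1/166620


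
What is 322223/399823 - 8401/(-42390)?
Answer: 17017945993/16948496970 ≈ 1.0041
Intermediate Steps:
322223/399823 - 8401/(-42390) = 322223*(1/399823) - 8401*(-1/42390) = 322223/399823 + 8401/42390 = 17017945993/16948496970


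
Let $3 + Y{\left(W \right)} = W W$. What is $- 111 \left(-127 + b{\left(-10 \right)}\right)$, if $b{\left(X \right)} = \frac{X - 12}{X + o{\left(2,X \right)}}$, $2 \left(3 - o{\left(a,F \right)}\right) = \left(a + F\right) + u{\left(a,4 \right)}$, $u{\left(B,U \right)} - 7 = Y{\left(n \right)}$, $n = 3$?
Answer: $\frac{262959}{19} \approx 13840.0$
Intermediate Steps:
$Y{\left(W \right)} = -3 + W^{2}$ ($Y{\left(W \right)} = -3 + W W = -3 + W^{2}$)
$u{\left(B,U \right)} = 13$ ($u{\left(B,U \right)} = 7 - \left(3 - 3^{2}\right) = 7 + \left(-3 + 9\right) = 7 + 6 = 13$)
$o{\left(a,F \right)} = - \frac{7}{2} - \frac{F}{2} - \frac{a}{2}$ ($o{\left(a,F \right)} = 3 - \frac{\left(a + F\right) + 13}{2} = 3 - \frac{\left(F + a\right) + 13}{2} = 3 - \frac{13 + F + a}{2} = 3 - \left(\frac{13}{2} + \frac{F}{2} + \frac{a}{2}\right) = - \frac{7}{2} - \frac{F}{2} - \frac{a}{2}$)
$b{\left(X \right)} = \frac{-12 + X}{- \frac{9}{2} + \frac{X}{2}}$ ($b{\left(X \right)} = \frac{X - 12}{X - \left(\frac{9}{2} + \frac{X}{2}\right)} = \frac{-12 + X}{X - \left(\frac{9}{2} + \frac{X}{2}\right)} = \frac{-12 + X}{- \frac{9}{2} + \frac{X}{2}}$)
$- 111 \left(-127 + b{\left(-10 \right)}\right) = - 111 \left(-127 + \frac{2 \left(-12 - 10\right)}{-9 - 10}\right) = - 111 \left(-127 + 2 \frac{1}{-19} \left(-22\right)\right) = - 111 \left(-127 + 2 \left(- \frac{1}{19}\right) \left(-22\right)\right) = - 111 \left(-127 + \frac{44}{19}\right) = \left(-111\right) \left(- \frac{2369}{19}\right) = \frac{262959}{19}$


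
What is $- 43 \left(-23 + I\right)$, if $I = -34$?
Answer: $2451$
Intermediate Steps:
$- 43 \left(-23 + I\right) = - 43 \left(-23 - 34\right) = \left(-43\right) \left(-57\right) = 2451$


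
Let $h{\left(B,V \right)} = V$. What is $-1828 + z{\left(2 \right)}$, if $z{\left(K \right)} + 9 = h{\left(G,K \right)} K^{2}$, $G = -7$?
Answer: $-1829$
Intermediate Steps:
$z{\left(K \right)} = -9 + K^{3}$ ($z{\left(K \right)} = -9 + K K^{2} = -9 + K^{3}$)
$-1828 + z{\left(2 \right)} = -1828 - \left(9 - 2^{3}\right) = -1828 + \left(-9 + 8\right) = -1828 - 1 = -1829$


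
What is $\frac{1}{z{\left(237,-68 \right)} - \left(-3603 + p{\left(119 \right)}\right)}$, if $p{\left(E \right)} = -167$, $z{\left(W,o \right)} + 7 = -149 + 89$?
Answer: $\frac{1}{3703} \approx 0.00027005$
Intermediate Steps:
$z{\left(W,o \right)} = -67$ ($z{\left(W,o \right)} = -7 + \left(-149 + 89\right) = -7 - 60 = -67$)
$\frac{1}{z{\left(237,-68 \right)} - \left(-3603 + p{\left(119 \right)}\right)} = \frac{1}{-67 + \left(3603 - -167\right)} = \frac{1}{-67 + \left(3603 + 167\right)} = \frac{1}{-67 + 3770} = \frac{1}{3703}$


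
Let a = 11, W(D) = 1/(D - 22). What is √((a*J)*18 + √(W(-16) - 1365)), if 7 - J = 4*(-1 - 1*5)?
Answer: √(8863272 + 38*I*√1971098)/38 ≈ 78.346 + 0.23579*I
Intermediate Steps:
W(D) = 1/(-22 + D)
J = 31 (J = 7 - 4*(-1 - 1*5) = 7 - 4*(-1 - 5) = 7 - 4*(-6) = 7 - 1*(-24) = 7 + 24 = 31)
√((a*J)*18 + √(W(-16) - 1365)) = √((11*31)*18 + √(1/(-22 - 16) - 1365)) = √(341*18 + √(1/(-38) - 1365)) = √(6138 + √(-1/38 - 1365)) = √(6138 + √(-51871/38)) = √(6138 + I*√1971098/38)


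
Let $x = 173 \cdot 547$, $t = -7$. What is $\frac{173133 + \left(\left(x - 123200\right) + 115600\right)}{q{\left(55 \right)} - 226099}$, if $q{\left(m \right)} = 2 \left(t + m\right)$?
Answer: $- \frac{1348}{1171} \approx -1.1512$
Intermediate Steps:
$x = 94631$
$q{\left(m \right)} = -14 + 2 m$ ($q{\left(m \right)} = 2 \left(-7 + m\right) = -14 + 2 m$)
$\frac{173133 + \left(\left(x - 123200\right) + 115600\right)}{q{\left(55 \right)} - 226099} = \frac{173133 + \left(\left(94631 - 123200\right) + 115600\right)}{\left(-14 + 2 \cdot 55\right) - 226099} = \frac{173133 + \left(-28569 + 115600\right)}{\left(-14 + 110\right) - 226099} = \frac{173133 + 87031}{96 - 226099} = \frac{260164}{-226003} = 260164 \left(- \frac{1}{226003}\right) = - \frac{1348}{1171}$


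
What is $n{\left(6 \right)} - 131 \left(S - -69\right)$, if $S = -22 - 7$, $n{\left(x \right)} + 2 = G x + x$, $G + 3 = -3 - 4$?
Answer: $-5296$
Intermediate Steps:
$G = -10$ ($G = -3 - 7 = -10$)
$n{\left(x \right)} = -2 - 9 x$ ($n{\left(x \right)} = -2 + \left(- 10 x + x\right) = -2 - 9 x$)
$S = -29$
$n{\left(6 \right)} - 131 \left(S - -69\right) = \left(-2 - 54\right) - 131 \left(-29 - -69\right) = \left(-2 - 54\right) - 131 \left(-29 + 69\right) = -56 - 5240 = -5296$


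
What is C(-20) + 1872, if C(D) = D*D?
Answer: 2272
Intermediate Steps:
C(D) = D²
C(-20) + 1872 = (-20)² + 1872 = 400 + 1872 = 2272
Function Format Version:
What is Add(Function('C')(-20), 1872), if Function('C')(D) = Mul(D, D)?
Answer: 2272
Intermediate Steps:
Function('C')(D) = Pow(D, 2)
Add(Function('C')(-20), 1872) = Add(Pow(-20, 2), 1872) = Add(400, 1872) = 2272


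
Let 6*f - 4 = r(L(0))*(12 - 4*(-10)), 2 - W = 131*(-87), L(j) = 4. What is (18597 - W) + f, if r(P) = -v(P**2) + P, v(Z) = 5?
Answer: 7190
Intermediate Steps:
W = 11399 (W = 2 - 131*(-87) = 2 - 1*(-11397) = 2 + 11397 = 11399)
r(P) = -5 + P (r(P) = -1*5 + P = -5 + P)
f = -8 (f = 2/3 + ((-5 + 4)*(12 - 4*(-10)))/6 = 2/3 + (-(12 + 40))/6 = 2/3 + (-1*52)/6 = 2/3 + (1/6)*(-52) = 2/3 - 26/3 = -8)
(18597 - W) + f = (18597 - 1*11399) - 8 = (18597 - 11399) - 8 = 7198 - 8 = 7190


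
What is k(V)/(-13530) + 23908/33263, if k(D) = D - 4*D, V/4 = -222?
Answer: 39143768/75008065 ≈ 0.52186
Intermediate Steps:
V = -888 (V = 4*(-222) = -888)
k(D) = -3*D
k(V)/(-13530) + 23908/33263 = -3*(-888)/(-13530) + 23908/33263 = 2664*(-1/13530) + 23908*(1/33263) = -444/2255 + 23908/33263 = 39143768/75008065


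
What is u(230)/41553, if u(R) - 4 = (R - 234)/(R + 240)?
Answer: 938/9764955 ≈ 9.6058e-5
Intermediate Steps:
u(R) = 4 + (-234 + R)/(240 + R) (u(R) = 4 + (R - 234)/(R + 240) = 4 + (-234 + R)/(240 + R))
u(230)/41553 = ((726 + 5*230)/(240 + 230))/41553 = ((726 + 1150)/470)*(1/41553) = ((1/470)*1876)*(1/41553) = (938/235)*(1/41553) = 938/9764955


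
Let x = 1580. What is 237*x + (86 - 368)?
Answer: 374178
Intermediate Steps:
237*x + (86 - 368) = 237*1580 + (86 - 368) = 374460 - 282 = 374178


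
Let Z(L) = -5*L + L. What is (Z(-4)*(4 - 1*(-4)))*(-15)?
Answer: -1920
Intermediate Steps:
Z(L) = -4*L
(Z(-4)*(4 - 1*(-4)))*(-15) = ((-4*(-4))*(4 - 1*(-4)))*(-15) = (16*(4 + 4))*(-15) = (16*8)*(-15) = 128*(-15) = -1920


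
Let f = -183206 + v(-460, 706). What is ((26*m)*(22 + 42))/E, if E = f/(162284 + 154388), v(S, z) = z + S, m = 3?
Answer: -98801664/11435 ≈ -8640.3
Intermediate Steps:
v(S, z) = S + z
f = -182960 (f = -183206 + (-460 + 706) = -183206 + 246 = -182960)
E = -11435/19792 (E = -182960/(162284 + 154388) = -182960/316672 = -182960*1/316672 = -11435/19792 ≈ -0.57776)
((26*m)*(22 + 42))/E = ((26*3)*(22 + 42))/(-11435/19792) = (78*64)*(-19792/11435) = 4992*(-19792/11435) = -98801664/11435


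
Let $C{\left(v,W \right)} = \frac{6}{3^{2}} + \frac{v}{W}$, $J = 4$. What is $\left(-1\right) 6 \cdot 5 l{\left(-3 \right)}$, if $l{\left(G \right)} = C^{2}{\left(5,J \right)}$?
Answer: $- \frac{2645}{24} \approx -110.21$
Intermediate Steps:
$C{\left(v,W \right)} = \frac{2}{3} + \frac{v}{W}$ ($C{\left(v,W \right)} = \frac{6}{9} + \frac{v}{W} = 6 \cdot \frac{1}{9} + \frac{v}{W} = \frac{2}{3} + \frac{v}{W}$)
$l{\left(G \right)} = \frac{529}{144}$ ($l{\left(G \right)} = \left(\frac{2}{3} + \frac{5}{4}\right)^{2} = \left(\frac{23}{12}\right)^{2} = \frac{529}{144}$)
$\left(-1\right) 6 \cdot 5 l{\left(-3 \right)} = \left(-1\right) 6 \cdot 5 \cdot \frac{529}{144} = \left(-6\right) 5 \cdot \frac{529}{144} = \left(-30\right) \frac{529}{144} = - \frac{2645}{24}$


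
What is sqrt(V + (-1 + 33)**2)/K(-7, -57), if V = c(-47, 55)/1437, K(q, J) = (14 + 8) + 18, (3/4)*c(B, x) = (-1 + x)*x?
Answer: sqrt(58894966)/9580 ≈ 0.80108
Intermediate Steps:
c(B, x) = 4*x*(-1 + x)/3 (c(B, x) = 4*((-1 + x)*x)/3 = 4*(x*(-1 + x))/3 = 4*x*(-1 + x)/3)
K(q, J) = 40 (K(q, J) = 22 + 18 = 40)
V = 1320/479 (V = ((4/3)*55*(-1 + 55))/1437 = ((4/3)*55*54)*(1/1437) = 3960*(1/1437) = 1320/479 ≈ 2.7557)
sqrt(V + (-1 + 33)**2)/K(-7, -57) = sqrt(1320/479 + (-1 + 33)**2)/40 = sqrt(1320/479 + 32**2)*(1/40) = sqrt(1320/479 + 1024)*(1/40) = sqrt(491816/479)*(1/40) = (2*sqrt(58894966)/479)*(1/40) = sqrt(58894966)/9580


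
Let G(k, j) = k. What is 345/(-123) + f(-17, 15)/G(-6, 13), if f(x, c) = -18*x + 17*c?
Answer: -7897/82 ≈ -96.305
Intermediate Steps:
345/(-123) + f(-17, 15)/G(-6, 13) = 345/(-123) + (-18*(-17) + 17*15)/(-6) = 345*(-1/123) + (306 + 255)*(-1/6) = -115/41 + 561*(-1/6) = -115/41 - 187/2 = -7897/82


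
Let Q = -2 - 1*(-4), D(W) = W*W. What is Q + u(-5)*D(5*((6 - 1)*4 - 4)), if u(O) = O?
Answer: -31998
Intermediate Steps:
D(W) = W²
Q = 2 (Q = -2 + 4 = 2)
Q + u(-5)*D(5*((6 - 1)*4 - 4)) = 2 - 5*25*((6 - 1)*4 - 4)² = 2 - 5*25*(5*4 - 4)² = 2 - 5*25*(20 - 4)² = 2 - 5*(5*16)² = 2 - 5*80² = 2 - 5*6400 = 2 - 32000 = -31998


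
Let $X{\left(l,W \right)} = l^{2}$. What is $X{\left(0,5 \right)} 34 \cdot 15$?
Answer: $0$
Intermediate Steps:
$X{\left(0,5 \right)} 34 \cdot 15 = 0^{2} \cdot 34 \cdot 15 = 0 \cdot 34 \cdot 15 = 0 \cdot 15 = 0$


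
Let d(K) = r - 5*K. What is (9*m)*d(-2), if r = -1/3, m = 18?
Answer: 1566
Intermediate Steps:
r = -1/3 (r = -1*1/3 = -1/3 ≈ -0.33333)
d(K) = -1/3 - 5*K
(9*m)*d(-2) = (9*18)*(-1/3 - 5*(-2)) = 162*(-1/3 + 10) = 162*(29/3) = 1566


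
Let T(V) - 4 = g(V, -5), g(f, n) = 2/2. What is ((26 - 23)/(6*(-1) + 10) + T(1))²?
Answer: 529/16 ≈ 33.063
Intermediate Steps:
g(f, n) = 1 (g(f, n) = 2*(½) = 1)
T(V) = 5 (T(V) = 4 + 1 = 5)
((26 - 23)/(6*(-1) + 10) + T(1))² = ((26 - 23)/(6*(-1) + 10) + 5)² = (3/(-6 + 10) + 5)² = (3/4 + 5)² = (3*(¼) + 5)² = (¾ + 5)² = (23/4)² = 529/16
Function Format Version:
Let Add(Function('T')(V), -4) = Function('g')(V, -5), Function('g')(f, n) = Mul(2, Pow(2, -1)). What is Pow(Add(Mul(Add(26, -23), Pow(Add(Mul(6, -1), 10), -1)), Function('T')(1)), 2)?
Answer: Rational(529, 16) ≈ 33.063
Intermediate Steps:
Function('g')(f, n) = 1 (Function('g')(f, n) = Mul(2, Rational(1, 2)) = 1)
Function('T')(V) = 5 (Function('T')(V) = Add(4, 1) = 5)
Pow(Add(Mul(Add(26, -23), Pow(Add(Mul(6, -1), 10), -1)), Function('T')(1)), 2) = Pow(Add(Mul(Add(26, -23), Pow(Add(Mul(6, -1), 10), -1)), 5), 2) = Pow(Add(Mul(3, Pow(Add(-6, 10), -1)), 5), 2) = Pow(Add(Mul(3, Pow(4, -1)), 5), 2) = Pow(Add(Mul(3, Rational(1, 4)), 5), 2) = Pow(Add(Rational(3, 4), 5), 2) = Pow(Rational(23, 4), 2) = Rational(529, 16)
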